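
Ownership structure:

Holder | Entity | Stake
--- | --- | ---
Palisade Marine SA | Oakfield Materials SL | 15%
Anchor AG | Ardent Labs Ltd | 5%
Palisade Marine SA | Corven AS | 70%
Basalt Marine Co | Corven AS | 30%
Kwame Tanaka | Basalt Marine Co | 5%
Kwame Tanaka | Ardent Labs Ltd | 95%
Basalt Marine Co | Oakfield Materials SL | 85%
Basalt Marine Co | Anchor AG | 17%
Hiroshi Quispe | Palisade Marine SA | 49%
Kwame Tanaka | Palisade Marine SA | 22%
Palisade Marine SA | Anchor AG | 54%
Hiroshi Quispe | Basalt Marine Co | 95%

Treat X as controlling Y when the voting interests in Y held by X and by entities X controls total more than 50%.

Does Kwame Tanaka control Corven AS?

Kwame holds 95% of Ardent, so Kwame controls Ardent.
Neither Kwame nor any entity Kwame controls holds any voting interest in Corven.
So Kwame does not control Corven.

No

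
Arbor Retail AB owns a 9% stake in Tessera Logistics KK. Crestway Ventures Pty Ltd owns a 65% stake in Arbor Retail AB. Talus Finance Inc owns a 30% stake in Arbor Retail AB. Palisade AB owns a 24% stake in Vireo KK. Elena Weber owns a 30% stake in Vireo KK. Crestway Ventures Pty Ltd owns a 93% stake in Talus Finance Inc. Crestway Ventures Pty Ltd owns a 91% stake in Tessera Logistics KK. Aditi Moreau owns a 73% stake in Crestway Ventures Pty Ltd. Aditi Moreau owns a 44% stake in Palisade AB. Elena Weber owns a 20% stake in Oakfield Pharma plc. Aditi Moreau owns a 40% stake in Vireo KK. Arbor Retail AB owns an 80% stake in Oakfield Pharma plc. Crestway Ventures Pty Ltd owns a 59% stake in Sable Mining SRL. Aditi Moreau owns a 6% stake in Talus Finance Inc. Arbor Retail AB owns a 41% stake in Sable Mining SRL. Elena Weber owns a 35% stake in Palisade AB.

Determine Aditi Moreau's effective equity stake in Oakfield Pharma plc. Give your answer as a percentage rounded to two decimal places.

55.69%

Aditi reaches Oakfield along 3 paths.
Via Crestway → Talus → Arbor: 73% × 93% × 30% × 80% = 16.2936%.
Via Talus → Arbor: 6% × 30% × 80% = 1.44%.
Via Crestway → Arbor: 73% × 65% × 80% = 37.96%.
Total: 16.2936% + 1.44% + 37.96% = 55.6936%.
Rounded: 55.69%.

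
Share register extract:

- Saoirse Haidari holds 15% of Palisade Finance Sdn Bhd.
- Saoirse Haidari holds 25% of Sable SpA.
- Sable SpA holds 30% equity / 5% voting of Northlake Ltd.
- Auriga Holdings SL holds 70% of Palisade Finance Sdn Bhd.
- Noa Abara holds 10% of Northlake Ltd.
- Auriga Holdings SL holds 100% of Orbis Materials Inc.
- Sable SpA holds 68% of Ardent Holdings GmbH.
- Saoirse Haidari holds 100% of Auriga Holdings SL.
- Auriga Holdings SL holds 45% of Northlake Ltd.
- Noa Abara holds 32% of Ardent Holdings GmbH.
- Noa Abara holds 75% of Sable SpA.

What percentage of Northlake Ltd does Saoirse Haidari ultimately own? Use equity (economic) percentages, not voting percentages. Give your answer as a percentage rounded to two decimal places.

52.50%

Saoirse reaches Northlake along 2 paths.
Via Auriga: 100% × 45% = 45%.
Via Sable: 25% × 30% = 7.5%.
Total: 45% + 7.5% = 52.5%.
Rounded: 52.50%.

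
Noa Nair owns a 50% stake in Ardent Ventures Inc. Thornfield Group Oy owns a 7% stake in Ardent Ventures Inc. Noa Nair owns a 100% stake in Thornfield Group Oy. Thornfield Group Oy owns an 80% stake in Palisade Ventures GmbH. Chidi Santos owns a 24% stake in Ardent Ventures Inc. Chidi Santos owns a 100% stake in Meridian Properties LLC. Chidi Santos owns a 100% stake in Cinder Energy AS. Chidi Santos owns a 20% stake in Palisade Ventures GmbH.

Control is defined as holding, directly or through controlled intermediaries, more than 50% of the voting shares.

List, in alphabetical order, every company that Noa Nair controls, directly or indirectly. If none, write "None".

Ardent Ventures Inc, Palisade Ventures GmbH, Thornfield Group Oy

Noa holds 100% of Thornfield, so Noa controls Thornfield.
Thornfield and Noa together hold 7% + 50% = 57% of Ardent, so Noa controls Ardent.
Thornfield holds 80% of Palisade, so Noa controls Palisade.
No other company's threshold is met.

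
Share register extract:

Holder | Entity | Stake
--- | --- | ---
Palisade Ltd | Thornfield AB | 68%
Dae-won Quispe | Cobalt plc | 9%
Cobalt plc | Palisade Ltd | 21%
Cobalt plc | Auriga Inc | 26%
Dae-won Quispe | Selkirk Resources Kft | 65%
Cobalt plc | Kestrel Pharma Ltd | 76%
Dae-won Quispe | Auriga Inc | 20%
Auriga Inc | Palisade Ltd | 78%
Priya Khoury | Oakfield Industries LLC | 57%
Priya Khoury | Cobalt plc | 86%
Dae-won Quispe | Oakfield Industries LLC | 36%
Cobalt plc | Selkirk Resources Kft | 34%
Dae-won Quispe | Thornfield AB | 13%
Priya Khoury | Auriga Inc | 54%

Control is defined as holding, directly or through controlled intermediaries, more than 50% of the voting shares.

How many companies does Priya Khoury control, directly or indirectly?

Priya holds 86% of Cobalt, so Priya controls Cobalt.
Priya holds 57% of Oakfield, so Priya controls Oakfield.
Priya and Cobalt together hold 54% + 26% = 80% of Auriga, so Priya controls Auriga.
Cobalt and Auriga together hold 21% + 78% = 99% of Palisade, so Priya controls Palisade.
Palisade holds 68% of Thornfield, so Priya controls Thornfield.
Cobalt holds 76% of Kestrel, so Priya controls Kestrel.
No other company's threshold is met.
Priya controls 6 companies.

6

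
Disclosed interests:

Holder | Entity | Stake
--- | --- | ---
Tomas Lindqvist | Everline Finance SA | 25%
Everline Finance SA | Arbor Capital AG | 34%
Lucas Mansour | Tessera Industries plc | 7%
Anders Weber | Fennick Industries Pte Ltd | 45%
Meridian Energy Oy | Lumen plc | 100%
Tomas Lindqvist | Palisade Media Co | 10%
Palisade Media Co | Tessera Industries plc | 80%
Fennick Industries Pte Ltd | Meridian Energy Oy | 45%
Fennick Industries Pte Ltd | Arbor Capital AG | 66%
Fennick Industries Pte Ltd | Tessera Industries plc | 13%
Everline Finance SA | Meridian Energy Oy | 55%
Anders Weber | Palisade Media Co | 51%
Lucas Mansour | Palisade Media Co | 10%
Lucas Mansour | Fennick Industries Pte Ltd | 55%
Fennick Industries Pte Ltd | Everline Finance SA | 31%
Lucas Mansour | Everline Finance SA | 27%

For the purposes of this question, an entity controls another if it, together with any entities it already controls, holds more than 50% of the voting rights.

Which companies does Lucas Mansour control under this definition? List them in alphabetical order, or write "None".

Lucas holds 55% of Fennick, so Lucas controls Fennick.
Lucas and Fennick together hold 27% + 31% = 58% of Everline, so Lucas controls Everline.
Fennick and Everline together hold 66% + 34% = 100% of Arbor, so Lucas controls Arbor.
Everline and Fennick together hold 55% + 45% = 100% of Meridian, so Lucas controls Meridian.
Meridian holds 100% of Lumen, so Lucas controls Lumen.
No other company's threshold is met.

Arbor Capital AG, Everline Finance SA, Fennick Industries Pte Ltd, Lumen plc, Meridian Energy Oy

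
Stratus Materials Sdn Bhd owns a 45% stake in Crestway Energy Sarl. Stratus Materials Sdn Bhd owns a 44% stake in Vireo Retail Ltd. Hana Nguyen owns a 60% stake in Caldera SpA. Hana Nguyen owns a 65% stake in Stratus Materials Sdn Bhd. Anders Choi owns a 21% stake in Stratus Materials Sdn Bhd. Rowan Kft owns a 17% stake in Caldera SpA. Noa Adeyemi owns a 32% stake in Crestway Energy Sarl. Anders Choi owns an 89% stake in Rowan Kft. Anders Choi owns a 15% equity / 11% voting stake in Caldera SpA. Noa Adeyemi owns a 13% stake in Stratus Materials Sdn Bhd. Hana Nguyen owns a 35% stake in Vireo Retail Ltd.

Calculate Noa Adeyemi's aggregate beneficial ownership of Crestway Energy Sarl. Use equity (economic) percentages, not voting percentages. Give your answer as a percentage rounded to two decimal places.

Noa reaches Crestway along 2 paths.
Direct stake: 32% = 32%.
Via Stratus: 13% × 45% = 5.85%.
Total: 32% + 5.85% = 37.85%.

37.85%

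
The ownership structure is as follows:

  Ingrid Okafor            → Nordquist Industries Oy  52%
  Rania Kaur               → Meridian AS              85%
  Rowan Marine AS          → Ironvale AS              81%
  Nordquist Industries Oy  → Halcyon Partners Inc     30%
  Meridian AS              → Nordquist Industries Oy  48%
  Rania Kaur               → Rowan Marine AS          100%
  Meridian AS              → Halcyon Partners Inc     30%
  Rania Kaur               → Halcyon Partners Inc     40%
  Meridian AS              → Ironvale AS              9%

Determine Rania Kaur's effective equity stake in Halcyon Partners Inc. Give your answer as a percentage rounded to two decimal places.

77.74%

Rania reaches Halcyon along 3 paths.
Via Meridian → Nordquist: 85% × 48% × 30% = 12.24%.
Direct stake: 40% = 40%.
Via Meridian: 85% × 30% = 25.5%.
Total: 12.24% + 40% + 25.5% = 77.74%.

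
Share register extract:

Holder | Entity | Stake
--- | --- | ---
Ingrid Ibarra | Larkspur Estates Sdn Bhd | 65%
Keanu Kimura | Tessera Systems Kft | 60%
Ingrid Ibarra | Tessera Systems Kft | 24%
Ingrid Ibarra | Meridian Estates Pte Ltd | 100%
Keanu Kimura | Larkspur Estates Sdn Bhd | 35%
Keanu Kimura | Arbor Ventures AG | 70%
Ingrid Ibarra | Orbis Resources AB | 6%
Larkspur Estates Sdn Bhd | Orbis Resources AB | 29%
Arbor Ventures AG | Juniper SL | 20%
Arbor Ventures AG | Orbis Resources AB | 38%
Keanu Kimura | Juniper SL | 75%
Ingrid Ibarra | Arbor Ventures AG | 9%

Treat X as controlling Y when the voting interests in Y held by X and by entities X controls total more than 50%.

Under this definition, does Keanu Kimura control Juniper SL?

Yes

Keanu holds 70% of Arbor, so Keanu controls Arbor.
Arbor and Keanu together hold 20% + 75% = 95% of Juniper, so Keanu controls Juniper.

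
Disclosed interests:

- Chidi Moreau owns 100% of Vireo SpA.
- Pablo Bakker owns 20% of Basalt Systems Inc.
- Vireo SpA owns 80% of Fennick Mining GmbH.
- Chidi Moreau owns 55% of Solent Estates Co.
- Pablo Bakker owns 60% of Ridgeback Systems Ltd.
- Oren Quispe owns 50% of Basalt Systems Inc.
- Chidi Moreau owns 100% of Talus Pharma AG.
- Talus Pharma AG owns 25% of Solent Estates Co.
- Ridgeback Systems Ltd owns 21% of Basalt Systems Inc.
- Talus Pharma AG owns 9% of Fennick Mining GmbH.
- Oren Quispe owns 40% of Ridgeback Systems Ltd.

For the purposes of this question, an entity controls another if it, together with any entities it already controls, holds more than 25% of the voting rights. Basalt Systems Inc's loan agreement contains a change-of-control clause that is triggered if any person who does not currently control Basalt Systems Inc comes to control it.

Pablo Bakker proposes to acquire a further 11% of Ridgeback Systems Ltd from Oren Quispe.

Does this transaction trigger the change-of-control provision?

No

The purchase adds only to Pablo's holdings (Oren's stake shrinks), so Pablo is the only person who could newly come to control Basalt.
Pablo holds 60% of Ridgeback, so Pablo controls Ridgeback.
Pablo and Ridgeback together hold 20% + 21% = 41% of Basalt, so Pablo controls Basalt.
So Pablo already controls Basalt before the transaction.
After the purchase, Pablo's direct stake in Ridgeback rises to 60% + 11% = 71%, and Oren's stake falls to 29%.
Pablo controlled Basalt already, so this is not a new person acquiring control; every other person's position is unchanged or reduced.
No new person acquires control, so the clause is not triggered.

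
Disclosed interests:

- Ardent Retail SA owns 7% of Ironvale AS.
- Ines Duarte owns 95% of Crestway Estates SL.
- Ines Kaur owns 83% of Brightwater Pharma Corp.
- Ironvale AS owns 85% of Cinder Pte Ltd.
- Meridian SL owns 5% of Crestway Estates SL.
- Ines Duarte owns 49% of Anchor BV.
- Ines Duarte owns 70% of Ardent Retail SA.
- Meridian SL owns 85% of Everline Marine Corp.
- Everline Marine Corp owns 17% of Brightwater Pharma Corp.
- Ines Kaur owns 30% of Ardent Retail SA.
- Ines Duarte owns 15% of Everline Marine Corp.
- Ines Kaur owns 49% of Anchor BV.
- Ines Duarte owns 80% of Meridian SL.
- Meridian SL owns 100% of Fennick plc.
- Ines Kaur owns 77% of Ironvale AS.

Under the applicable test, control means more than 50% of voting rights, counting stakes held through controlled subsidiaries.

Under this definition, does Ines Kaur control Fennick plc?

No

Ines Kaur holds 77% of Ironvale, so Ines Kaur controls Ironvale.
Ironvale holds 85% of Cinder, so Ines Kaur controls Cinder.
Ines Kaur holds 83% of Brightwater, so Ines Kaur controls Brightwater.
Neither Ines Kaur nor any entity Ines Kaur controls holds any voting interest in Fennick.
So Ines Kaur does not control Fennick.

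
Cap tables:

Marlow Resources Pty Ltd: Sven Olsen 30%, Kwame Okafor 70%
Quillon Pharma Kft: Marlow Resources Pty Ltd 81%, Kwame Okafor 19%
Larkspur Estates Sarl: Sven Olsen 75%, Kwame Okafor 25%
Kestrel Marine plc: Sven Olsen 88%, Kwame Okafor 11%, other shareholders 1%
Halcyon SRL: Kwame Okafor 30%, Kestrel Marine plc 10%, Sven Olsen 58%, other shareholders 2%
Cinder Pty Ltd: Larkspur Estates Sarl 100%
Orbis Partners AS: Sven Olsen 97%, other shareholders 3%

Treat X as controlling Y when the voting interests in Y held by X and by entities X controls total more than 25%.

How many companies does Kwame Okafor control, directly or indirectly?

3

Kwame holds 70% of Marlow, so Kwame controls Marlow.
Marlow and Kwame together hold 81% + 19% = 100% of Quillon, so Kwame controls Quillon.
Kwame holds 30% of Halcyon, so Kwame controls Halcyon.
No other company's threshold is met.
Kwame controls 3 companies.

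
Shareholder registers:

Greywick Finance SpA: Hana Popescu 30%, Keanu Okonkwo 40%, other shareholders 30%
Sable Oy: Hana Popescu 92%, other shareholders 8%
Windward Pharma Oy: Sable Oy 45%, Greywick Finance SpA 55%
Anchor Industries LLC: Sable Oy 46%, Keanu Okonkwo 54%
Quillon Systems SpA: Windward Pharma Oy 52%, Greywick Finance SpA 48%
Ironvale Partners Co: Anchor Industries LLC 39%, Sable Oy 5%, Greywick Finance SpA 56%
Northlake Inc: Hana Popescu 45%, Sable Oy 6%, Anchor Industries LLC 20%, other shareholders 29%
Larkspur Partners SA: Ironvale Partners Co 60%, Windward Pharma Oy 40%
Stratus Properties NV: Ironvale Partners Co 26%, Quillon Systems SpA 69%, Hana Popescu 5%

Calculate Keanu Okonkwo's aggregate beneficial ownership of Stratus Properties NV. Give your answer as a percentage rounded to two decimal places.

Keanu reaches Stratus along 4 paths.
Via Anchor → Ironvale: 54% × 39% × 26% = 5.4756%.
Via Greywick → Ironvale: 40% × 56% × 26% = 5.824%.
Via Greywick → Windward → Quillon: 40% × 55% × 52% × 69% = 7.8936%.
Via Greywick → Quillon: 40% × 48% × 69% = 13.248%.
Total: 5.4756% + 5.824% + 7.8936% + 13.248% = 32.4412%.
Rounded: 32.44%.

32.44%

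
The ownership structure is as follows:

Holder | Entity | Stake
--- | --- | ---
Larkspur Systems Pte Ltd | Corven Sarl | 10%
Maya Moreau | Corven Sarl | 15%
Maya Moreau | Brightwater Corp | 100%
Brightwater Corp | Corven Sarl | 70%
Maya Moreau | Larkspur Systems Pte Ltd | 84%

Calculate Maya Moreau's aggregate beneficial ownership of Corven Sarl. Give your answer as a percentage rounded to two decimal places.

93.40%

Maya reaches Corven along 3 paths.
Via Larkspur: 84% × 10% = 8.4%.
Via Brightwater: 100% × 70% = 70%.
Direct stake: 15% = 15%.
Total: 8.4% + 70% + 15% = 93.4%.
Rounded: 93.40%.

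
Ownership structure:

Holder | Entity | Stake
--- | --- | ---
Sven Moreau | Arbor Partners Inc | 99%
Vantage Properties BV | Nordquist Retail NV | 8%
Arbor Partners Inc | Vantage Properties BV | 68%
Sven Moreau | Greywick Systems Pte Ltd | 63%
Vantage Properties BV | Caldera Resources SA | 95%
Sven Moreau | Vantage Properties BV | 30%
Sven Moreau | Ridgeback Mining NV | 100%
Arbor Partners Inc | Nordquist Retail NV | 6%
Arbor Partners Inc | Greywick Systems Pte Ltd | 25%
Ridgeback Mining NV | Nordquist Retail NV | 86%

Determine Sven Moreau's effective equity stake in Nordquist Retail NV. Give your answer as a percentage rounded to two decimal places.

99.73%

Sven reaches Nordquist along 4 paths.
Via Vantage: 30% × 8% = 2.4%.
Via Arbor → Vantage: 99% × 68% × 8% = 5.3856%.
Via Arbor: 99% × 6% = 5.94%.
Via Ridgeback: 100% × 86% = 86%.
Total: 2.4% + 5.3856% + 5.94% + 86% = 99.7256%.
Rounded: 99.73%.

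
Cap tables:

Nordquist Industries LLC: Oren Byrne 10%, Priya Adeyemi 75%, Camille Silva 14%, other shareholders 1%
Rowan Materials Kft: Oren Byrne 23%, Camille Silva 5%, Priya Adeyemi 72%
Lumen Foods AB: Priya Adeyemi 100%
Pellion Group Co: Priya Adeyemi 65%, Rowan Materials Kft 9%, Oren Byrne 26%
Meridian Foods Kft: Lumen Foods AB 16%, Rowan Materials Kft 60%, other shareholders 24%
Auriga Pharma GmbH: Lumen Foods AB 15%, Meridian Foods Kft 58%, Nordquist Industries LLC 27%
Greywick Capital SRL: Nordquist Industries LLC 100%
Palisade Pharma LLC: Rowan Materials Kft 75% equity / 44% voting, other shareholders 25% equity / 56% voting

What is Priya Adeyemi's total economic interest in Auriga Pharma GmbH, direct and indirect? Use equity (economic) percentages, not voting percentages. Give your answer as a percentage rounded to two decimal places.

Priya reaches Auriga along 4 paths.
Via Lumen: 100% × 15% = 15%.
Via Lumen → Meridian: 100% × 16% × 58% = 9.28%.
Via Rowan → Meridian: 72% × 60% × 58% = 25.056%.
Via Nordquist: 75% × 27% = 20.25%.
Total: 15% + 9.28% + 25.056% + 20.25% = 69.586%.
Rounded: 69.59%.

69.59%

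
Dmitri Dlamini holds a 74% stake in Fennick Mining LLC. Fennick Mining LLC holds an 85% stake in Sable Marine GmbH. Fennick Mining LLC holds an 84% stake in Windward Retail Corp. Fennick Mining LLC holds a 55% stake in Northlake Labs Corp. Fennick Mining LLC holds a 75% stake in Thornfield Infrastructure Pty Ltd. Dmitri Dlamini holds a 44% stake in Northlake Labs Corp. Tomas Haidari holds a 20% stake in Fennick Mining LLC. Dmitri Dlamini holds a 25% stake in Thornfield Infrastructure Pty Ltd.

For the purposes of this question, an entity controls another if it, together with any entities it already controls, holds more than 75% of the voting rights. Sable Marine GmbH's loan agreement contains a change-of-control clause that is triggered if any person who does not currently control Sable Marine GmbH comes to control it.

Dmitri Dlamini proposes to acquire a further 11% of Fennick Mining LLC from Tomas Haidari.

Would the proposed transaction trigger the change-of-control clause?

The purchase adds only to Dmitri's holdings (Tomas's stake shrinks), so Dmitri is the only person who could newly come to control Sable.
Dmitri's largest direct stake is 74% in Fennick, which does not meet the threshold, so Dmitri controls no company.
Neither Dmitri nor any entity Dmitri controls holds any voting interest in Sable.
So before the transaction, Dmitri does not control Sable.
After the purchase, Dmitri's direct stake in Fennick rises to 74% + 11% = 85%, and Tomas's stake falls to 9%.
Dmitri holds 85% of Fennick, so Dmitri controls Fennick.
Fennick holds 85% of Sable, so Dmitri controls Sable.
Dmitri did not control Sable before and does after, so the clause is triggered.

Yes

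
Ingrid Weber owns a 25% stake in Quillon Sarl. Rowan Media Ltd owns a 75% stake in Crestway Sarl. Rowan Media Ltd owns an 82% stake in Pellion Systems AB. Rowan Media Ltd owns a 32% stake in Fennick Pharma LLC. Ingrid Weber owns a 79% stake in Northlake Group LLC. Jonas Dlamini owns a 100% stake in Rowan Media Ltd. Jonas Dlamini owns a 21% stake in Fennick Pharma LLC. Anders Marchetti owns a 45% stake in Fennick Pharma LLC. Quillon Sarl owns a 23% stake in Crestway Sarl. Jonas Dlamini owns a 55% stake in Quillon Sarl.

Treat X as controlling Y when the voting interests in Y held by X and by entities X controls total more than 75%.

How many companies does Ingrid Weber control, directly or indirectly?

Ingrid holds 79% of Northlake, so Ingrid controls Northlake.
No other company's threshold is met.
Ingrid controls 1 company.

1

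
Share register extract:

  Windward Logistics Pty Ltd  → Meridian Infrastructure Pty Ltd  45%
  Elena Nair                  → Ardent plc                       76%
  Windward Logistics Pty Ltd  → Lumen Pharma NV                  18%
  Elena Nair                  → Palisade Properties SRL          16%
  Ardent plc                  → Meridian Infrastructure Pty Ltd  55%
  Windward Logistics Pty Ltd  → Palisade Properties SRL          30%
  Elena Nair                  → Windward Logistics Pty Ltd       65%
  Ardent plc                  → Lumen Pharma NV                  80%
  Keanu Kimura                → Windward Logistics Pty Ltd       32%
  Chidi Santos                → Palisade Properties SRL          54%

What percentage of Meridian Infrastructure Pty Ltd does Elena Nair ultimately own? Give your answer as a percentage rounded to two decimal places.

Elena reaches Meridian along 2 paths.
Via Windward: 65% × 45% = 29.25%.
Via Ardent: 76% × 55% = 41.8%.
Total: 29.25% + 41.8% = 71.05%.

71.05%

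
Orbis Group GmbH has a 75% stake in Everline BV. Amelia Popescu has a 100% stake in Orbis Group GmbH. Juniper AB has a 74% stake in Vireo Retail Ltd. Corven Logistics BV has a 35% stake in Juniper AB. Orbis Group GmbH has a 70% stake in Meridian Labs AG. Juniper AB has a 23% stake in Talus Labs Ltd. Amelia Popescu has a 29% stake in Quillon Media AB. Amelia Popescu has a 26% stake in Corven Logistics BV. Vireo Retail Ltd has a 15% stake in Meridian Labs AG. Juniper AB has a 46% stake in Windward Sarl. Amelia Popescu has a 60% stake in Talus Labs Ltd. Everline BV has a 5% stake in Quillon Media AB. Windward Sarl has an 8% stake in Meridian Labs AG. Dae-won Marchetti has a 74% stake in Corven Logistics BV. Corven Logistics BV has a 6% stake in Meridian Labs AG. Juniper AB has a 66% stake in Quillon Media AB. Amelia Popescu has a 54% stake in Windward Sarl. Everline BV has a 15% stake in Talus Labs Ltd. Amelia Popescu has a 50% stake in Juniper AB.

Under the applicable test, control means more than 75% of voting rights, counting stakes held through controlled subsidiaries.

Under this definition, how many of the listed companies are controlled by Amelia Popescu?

Amelia holds 100% of Orbis, so Amelia controls Orbis.
No other company's threshold is met.
Amelia controls 1 company.

1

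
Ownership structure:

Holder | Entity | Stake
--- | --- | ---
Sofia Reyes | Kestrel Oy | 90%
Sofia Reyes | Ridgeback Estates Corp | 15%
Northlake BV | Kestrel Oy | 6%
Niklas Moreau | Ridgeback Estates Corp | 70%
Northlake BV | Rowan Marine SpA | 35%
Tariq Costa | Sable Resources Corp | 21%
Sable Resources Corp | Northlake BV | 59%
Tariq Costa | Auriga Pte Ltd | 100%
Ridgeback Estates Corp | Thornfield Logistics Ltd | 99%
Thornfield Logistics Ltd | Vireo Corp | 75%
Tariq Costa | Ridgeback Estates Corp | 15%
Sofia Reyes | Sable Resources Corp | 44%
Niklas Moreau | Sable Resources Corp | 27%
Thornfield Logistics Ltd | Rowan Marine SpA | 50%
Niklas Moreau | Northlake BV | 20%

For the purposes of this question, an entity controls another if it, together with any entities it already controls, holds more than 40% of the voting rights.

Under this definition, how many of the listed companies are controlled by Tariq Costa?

1

Tariq holds 100% of Auriga, so Tariq controls Auriga.
No other company's threshold is met.
Tariq controls 1 company.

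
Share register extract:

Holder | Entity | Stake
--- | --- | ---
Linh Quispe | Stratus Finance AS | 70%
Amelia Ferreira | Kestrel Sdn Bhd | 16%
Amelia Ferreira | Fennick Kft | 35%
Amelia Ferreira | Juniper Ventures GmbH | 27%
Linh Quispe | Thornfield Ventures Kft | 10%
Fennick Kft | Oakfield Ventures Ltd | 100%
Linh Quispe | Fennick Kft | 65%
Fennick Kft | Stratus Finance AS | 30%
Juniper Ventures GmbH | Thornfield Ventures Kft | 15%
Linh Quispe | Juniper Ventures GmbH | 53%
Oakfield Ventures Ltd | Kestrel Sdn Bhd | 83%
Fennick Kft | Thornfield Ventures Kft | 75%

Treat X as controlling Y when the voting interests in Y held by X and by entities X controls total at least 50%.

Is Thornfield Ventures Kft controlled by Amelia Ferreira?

No

Amelia's largest direct stake is 35% in Fennick, which does not meet the threshold, so Amelia controls no company.
Neither Amelia nor any entity Amelia controls holds any voting interest in Thornfield.
So Amelia does not control Thornfield.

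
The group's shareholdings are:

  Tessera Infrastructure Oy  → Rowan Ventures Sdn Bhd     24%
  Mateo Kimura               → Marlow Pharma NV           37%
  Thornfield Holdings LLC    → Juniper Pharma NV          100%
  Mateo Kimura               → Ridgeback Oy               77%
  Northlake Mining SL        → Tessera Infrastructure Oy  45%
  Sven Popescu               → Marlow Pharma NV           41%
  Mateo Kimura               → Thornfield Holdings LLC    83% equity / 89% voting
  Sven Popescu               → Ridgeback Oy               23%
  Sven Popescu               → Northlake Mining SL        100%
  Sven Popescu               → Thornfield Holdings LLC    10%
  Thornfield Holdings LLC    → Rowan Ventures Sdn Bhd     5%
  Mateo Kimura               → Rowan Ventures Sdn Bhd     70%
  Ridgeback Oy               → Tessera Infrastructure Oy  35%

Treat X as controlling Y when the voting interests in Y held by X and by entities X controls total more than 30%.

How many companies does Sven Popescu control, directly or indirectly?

3

Sven holds 100% of Northlake, so Sven controls Northlake.
Northlake holds 45% of Tessera, so Sven controls Tessera.
Sven holds 41% of Marlow, so Sven controls Marlow.
No other company's threshold is met.
Sven controls 3 companies.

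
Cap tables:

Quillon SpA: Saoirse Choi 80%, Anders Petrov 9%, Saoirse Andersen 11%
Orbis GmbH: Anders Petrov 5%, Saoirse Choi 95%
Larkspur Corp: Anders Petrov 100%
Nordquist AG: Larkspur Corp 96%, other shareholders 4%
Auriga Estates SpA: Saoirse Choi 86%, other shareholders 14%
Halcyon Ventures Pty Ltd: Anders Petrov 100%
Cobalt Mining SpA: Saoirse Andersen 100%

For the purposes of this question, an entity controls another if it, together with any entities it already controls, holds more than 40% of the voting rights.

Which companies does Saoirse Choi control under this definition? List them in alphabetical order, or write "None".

Auriga Estates SpA, Orbis GmbH, Quillon SpA

Saoirse Choi holds 80% of Quillon, so Saoirse Choi controls Quillon.
Saoirse Choi holds 95% of Orbis, so Saoirse Choi controls Orbis.
Saoirse Choi holds 86% of Auriga, so Saoirse Choi controls Auriga.
No other company's threshold is met.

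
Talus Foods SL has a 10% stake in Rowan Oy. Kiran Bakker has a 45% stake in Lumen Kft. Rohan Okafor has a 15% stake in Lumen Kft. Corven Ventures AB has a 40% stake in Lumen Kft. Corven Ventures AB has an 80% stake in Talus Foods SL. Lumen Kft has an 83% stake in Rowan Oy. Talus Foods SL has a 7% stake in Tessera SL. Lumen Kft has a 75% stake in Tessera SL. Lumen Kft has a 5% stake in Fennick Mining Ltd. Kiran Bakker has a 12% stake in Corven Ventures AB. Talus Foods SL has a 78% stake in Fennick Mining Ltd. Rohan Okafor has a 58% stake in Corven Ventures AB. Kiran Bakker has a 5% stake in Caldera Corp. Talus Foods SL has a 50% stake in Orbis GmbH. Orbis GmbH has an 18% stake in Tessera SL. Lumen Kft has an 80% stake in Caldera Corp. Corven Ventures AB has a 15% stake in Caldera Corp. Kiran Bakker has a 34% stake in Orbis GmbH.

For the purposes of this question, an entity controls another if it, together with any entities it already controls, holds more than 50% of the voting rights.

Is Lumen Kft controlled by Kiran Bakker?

No

Kiran's largest direct stake is 45% in Lumen, which does not meet the threshold, so Kiran controls no company.
In Lumen, Kiran's side holds only 45%, not > 50%.
So Kiran does not control Lumen.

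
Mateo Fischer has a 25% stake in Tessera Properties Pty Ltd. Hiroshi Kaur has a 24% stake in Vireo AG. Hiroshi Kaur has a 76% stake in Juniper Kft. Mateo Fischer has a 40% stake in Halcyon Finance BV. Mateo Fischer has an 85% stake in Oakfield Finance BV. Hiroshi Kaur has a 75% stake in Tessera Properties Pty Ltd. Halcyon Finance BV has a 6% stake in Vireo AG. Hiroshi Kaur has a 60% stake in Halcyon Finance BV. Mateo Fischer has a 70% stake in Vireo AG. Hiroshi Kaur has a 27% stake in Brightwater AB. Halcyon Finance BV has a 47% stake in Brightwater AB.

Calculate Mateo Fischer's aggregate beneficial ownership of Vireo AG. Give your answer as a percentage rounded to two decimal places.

Mateo reaches Vireo along 2 paths.
Direct stake: 70% = 70%.
Via Halcyon: 40% × 6% = 2.4%.
Total: 70% + 2.4% = 72.4%.
Rounded: 72.40%.

72.40%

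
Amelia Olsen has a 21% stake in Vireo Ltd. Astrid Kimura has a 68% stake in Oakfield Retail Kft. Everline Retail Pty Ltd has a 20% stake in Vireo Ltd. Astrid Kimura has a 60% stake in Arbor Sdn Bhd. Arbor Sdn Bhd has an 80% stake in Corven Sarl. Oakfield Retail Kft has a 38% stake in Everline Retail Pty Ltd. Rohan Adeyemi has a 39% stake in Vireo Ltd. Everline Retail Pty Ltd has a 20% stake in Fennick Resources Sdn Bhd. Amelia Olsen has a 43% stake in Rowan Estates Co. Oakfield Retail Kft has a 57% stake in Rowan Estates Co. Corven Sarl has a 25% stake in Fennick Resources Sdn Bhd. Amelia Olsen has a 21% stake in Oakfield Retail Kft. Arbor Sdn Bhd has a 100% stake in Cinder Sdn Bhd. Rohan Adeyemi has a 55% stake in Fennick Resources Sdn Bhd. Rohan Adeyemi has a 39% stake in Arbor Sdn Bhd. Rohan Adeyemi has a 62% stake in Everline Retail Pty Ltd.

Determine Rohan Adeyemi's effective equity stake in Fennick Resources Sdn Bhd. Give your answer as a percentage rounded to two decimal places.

Rohan reaches Fennick along 3 paths.
Direct stake: 55% = 55%.
Via Arbor → Corven: 39% × 80% × 25% = 7.8%.
Via Everline: 62% × 20% = 12.4%.
Total: 55% + 7.8% + 12.4% = 75.2%.
Rounded: 75.20%.

75.20%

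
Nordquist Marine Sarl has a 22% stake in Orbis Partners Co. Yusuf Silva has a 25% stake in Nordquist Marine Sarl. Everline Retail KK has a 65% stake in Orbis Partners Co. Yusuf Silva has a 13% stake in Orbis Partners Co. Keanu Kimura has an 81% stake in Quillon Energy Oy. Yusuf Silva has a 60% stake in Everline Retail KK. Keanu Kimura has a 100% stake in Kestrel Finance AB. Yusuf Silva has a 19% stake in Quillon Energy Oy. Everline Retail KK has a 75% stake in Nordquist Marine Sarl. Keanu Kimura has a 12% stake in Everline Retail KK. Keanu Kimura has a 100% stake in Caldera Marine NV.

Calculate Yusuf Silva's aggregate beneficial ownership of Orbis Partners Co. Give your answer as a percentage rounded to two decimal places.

Yusuf reaches Orbis along 4 paths.
Direct stake: 13% = 13%.
Via Everline → Nordquist: 60% × 75% × 22% = 9.9%.
Via Nordquist: 25% × 22% = 5.5%.
Via Everline: 60% × 65% = 39%.
Total: 13% + 9.9% + 5.5% + 39% = 67.4%.
Rounded: 67.40%.

67.40%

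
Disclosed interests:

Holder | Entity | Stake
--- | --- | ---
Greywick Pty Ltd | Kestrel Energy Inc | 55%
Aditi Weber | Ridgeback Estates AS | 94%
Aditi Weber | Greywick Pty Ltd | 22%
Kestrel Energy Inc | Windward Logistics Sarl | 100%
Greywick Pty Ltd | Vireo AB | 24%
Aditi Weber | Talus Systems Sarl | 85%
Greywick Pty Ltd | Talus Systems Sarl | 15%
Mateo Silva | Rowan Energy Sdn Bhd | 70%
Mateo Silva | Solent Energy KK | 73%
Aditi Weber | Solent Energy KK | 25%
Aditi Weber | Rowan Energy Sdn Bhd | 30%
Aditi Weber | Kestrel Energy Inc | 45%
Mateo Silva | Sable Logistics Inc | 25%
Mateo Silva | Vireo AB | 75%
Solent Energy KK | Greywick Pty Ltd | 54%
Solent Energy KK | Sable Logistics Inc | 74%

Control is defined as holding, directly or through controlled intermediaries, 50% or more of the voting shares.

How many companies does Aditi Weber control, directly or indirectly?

2

Aditi holds 85% of Talus, so Aditi controls Talus.
Aditi holds 94% of Ridgeback, so Aditi controls Ridgeback.
No other company's threshold is met.
Aditi controls 2 companies.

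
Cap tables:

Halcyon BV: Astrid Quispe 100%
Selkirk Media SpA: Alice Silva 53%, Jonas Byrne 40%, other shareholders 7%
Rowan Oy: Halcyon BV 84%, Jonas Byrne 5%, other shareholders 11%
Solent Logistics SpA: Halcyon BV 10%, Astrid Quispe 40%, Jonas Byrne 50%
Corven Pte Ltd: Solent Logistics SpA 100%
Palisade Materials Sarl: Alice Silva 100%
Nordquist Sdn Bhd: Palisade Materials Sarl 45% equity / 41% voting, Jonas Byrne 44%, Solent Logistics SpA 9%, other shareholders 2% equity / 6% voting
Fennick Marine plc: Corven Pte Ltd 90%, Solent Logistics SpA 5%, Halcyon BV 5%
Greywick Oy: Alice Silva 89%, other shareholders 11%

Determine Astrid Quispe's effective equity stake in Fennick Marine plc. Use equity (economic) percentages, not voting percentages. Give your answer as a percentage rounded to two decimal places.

Astrid reaches Fennick along 5 paths.
Via Halcyon → Solent → Corven: 100% × 10% × 100% × 90% = 9%.
Via Solent → Corven: 40% × 100% × 90% = 36%.
Via Halcyon → Solent: 100% × 10% × 5% = 0.5%.
Via Solent: 40% × 5% = 2%.
Via Halcyon: 100% × 5% = 5%.
Total: 9% + 36% + 0.5% + 2% + 5% = 52.5%.
Rounded: 52.50%.

52.50%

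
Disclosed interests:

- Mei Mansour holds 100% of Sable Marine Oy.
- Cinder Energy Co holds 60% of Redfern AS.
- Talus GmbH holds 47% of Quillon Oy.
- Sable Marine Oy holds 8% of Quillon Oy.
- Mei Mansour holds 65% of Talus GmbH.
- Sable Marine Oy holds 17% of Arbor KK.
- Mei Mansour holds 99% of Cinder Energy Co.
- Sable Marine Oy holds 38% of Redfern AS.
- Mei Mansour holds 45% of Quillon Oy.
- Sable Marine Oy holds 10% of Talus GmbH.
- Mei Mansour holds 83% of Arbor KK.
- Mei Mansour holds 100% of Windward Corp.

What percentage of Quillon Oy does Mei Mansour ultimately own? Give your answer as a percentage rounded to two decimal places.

Mei reaches Quillon along 4 paths.
Via Sable → Talus: 100% × 10% × 47% = 4.7%.
Via Talus: 65% × 47% = 30.55%.
Direct stake: 45% = 45%.
Via Sable: 100% × 8% = 8%.
Total: 4.7% + 30.55% + 45% + 8% = 88.25%.

88.25%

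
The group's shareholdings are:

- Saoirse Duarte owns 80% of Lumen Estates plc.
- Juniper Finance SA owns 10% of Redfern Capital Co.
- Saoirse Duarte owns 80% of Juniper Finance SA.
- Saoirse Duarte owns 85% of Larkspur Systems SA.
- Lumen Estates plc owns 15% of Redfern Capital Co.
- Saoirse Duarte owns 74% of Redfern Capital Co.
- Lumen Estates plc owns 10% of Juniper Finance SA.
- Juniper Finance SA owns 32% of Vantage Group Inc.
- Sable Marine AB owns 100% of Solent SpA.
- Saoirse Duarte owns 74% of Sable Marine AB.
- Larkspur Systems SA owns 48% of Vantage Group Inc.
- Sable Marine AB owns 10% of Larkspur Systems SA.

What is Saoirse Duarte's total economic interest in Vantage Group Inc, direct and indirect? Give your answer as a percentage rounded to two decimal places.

72.51%

Saoirse reaches Vantage along 4 paths.
Via Sable → Larkspur: 74% × 10% × 48% = 3.552%.
Via Larkspur: 85% × 48% = 40.8%.
Via Lumen → Juniper: 80% × 10% × 32% = 2.56%.
Via Juniper: 80% × 32% = 25.6%.
Total: 3.552% + 40.8% + 2.56% + 25.6% = 72.512%.
Rounded: 72.51%.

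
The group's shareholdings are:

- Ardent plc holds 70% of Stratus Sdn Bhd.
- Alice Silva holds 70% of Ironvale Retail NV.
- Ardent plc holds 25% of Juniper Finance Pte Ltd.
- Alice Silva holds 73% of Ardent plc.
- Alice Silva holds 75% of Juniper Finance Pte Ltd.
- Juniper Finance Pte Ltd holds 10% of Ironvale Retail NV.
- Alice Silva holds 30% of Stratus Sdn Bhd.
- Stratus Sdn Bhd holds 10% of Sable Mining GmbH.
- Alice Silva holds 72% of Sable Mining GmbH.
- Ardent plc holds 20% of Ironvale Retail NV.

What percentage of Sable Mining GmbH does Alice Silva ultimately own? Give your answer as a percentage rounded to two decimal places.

Alice reaches Sable along 3 paths.
Direct stake: 72% = 72%.
Via Ardent → Stratus: 73% × 70% × 10% = 5.11%.
Via Stratus: 30% × 10% = 3%.
Total: 72% + 5.11% + 3% = 80.11%.

80.11%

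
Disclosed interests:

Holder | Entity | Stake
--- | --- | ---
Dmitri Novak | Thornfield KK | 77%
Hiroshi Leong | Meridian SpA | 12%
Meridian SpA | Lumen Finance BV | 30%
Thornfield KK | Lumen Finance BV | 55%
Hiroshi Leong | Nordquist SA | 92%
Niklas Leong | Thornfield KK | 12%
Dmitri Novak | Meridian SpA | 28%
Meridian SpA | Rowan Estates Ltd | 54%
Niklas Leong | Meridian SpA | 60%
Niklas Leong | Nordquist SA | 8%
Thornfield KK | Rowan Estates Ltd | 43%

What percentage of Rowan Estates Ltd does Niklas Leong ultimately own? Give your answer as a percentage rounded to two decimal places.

37.56%

Niklas reaches Rowan along 2 paths.
Via Thornfield: 12% × 43% = 5.16%.
Via Meridian: 60% × 54% = 32.4%.
Total: 5.16% + 32.4% = 37.56%.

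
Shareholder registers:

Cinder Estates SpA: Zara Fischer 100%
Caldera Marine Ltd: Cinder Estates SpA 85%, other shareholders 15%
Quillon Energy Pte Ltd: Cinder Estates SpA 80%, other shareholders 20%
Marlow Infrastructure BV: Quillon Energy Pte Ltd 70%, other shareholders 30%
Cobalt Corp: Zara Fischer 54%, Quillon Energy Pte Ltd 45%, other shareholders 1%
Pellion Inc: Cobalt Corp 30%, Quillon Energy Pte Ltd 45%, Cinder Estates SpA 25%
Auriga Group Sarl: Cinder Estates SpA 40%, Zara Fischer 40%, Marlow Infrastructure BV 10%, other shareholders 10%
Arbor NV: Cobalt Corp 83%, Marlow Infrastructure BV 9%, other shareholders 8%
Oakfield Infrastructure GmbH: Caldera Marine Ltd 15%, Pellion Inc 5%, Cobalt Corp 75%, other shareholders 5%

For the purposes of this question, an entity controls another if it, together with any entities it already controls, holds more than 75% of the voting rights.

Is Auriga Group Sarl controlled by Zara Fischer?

Zara holds 100% of Cinder, so Zara controls Cinder.
Cinder and Zara together hold 40% + 40% = 80% of Auriga, so Zara controls Auriga.

Yes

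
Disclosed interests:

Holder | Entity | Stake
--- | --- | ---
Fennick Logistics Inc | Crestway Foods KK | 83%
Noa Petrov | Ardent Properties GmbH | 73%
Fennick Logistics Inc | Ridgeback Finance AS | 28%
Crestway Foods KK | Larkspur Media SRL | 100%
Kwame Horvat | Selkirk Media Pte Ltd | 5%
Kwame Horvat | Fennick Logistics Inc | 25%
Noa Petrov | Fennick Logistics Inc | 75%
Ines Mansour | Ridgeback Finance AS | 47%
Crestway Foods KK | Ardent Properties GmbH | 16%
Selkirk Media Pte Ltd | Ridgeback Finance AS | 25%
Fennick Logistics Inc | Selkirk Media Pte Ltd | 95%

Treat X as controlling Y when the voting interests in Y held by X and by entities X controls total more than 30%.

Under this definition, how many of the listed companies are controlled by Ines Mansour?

Ines holds 47% of Ridgeback, so Ines controls Ridgeback.
No other company's threshold is met.
Ines controls 1 company.

1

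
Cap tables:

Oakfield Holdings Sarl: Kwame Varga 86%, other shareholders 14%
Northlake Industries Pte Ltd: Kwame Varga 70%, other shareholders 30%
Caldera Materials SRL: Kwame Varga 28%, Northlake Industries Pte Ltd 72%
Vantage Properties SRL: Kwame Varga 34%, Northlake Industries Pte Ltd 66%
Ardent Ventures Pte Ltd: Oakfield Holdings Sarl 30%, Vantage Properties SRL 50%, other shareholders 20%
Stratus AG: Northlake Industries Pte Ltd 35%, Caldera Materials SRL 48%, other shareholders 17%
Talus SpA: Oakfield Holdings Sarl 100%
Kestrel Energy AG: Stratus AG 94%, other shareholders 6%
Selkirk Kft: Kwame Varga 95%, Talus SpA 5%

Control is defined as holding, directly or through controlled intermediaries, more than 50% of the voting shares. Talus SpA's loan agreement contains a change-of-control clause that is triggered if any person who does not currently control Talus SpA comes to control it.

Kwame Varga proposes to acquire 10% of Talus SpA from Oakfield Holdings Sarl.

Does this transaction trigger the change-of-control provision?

The purchase adds only to Kwame's holdings (Oakfield's stake shrinks), so Kwame is the only person who could newly come to control Talus.
Kwame holds 86% of Oakfield, so Kwame controls Oakfield.
Oakfield holds 100% of Talus, so Kwame controls Talus.
So Kwame already controls Talus before the transaction.
After the purchase, Kwame holds 10% of Talus directly, and Oakfield's stake falls to 90%.
Kwame controlled Talus already, so this is not a new person acquiring control; every other person's position is unchanged or reduced.
No new person acquires control, so the clause is not triggered.

No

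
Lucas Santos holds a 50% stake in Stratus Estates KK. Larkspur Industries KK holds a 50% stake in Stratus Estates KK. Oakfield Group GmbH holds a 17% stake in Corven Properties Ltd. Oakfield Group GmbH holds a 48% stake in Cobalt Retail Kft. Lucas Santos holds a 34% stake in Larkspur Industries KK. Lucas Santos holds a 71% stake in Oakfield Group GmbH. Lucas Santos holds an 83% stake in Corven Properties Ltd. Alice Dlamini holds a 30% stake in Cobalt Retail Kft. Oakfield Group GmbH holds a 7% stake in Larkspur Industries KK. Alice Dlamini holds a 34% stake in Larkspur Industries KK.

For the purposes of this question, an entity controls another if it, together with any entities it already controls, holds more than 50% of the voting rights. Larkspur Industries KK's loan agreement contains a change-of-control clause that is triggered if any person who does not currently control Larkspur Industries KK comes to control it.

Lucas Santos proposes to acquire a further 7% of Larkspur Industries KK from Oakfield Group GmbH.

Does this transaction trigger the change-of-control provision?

The purchase adds only to Lucas's holdings (Oakfield's stake shrinks), so Lucas is the only person who could newly come to control Larkspur.
Lucas holds 71% of Oakfield, so Lucas controls Oakfield.
Lucas and Oakfield together hold 83% + 17% = 100% of Corven, so Lucas controls Corven.
In Larkspur, Lucas's side holds only 7% + 34% = 41%, not > 50%.
So before the transaction, Lucas does not control Larkspur.
After the purchase, Lucas's direct stake in Larkspur rises to 34% + 7% = 41%, and Oakfield's stake falls to 0%.
After the transaction, Lucas's side holds 41% of Larkspur, not > 50%, so Lucas still does not control Larkspur.
No new person acquires control, so the clause is not triggered.

No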